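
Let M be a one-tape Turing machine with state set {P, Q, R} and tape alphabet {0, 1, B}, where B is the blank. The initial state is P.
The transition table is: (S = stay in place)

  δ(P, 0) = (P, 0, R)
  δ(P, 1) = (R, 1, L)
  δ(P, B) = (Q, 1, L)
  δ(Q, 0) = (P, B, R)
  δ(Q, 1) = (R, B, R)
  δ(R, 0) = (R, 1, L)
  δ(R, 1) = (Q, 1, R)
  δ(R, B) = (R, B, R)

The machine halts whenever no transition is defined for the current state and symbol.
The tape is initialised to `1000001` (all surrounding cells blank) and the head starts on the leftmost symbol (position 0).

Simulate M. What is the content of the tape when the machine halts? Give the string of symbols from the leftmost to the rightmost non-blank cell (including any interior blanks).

1B1B1B1

state=P head=0 tape=B[1]000001B   (P,1)→(R,1,L)
state=R head=-1 tape=[B]1000001B   (R,B)→(R,B,R)
state=R head=0 tape=B[1]000001B   (R,1)→(Q,1,R)
state=Q head=1 tape=B1[0]00001B   (Q,0)→(P,B,R)
state=P head=2 tape=B1B[0]0001B   (P,0)→(P,0,R)
state=P head=3 tape=B1B0[0]001B   (P,0)→(P,0,R)
state=P head=4 tape=B1B00[0]01B   (P,0)→(P,0,R)
state=P head=5 tape=B1B000[0]1B   (P,0)→(P,0,R)
state=P head=6 tape=B1B0000[1]B   (P,1)→(R,1,L)
state=R head=5 tape=B1B000[0]1B   (R,0)→(R,1,L)
state=R head=4 tape=B1B00[0]11B   (R,0)→(R,1,L)
state=R head=3 tape=B1B0[0]111B   (R,0)→(R,1,L)
state=R head=2 tape=B1B[0]1111B   (R,0)→(R,1,L)
state=R head=1 tape=B1[B]11111B   (R,B)→(R,B,R)
state=R head=2 tape=B1B[1]1111B   (R,1)→(Q,1,R)
state=Q head=3 tape=B1B1[1]111B   (Q,1)→(R,B,R)
state=R head=4 tape=B1B1B[1]11B   (R,1)→(Q,1,R)
state=Q head=5 tape=B1B1B1[1]1B   (Q,1)→(R,B,R)
state=R head=6 tape=B1B1B1B[1]B   (R,1)→(Q,1,R)
state=Q head=7 tape=B1B1B1B1[B]
The non-blank tape span at halt is 1B1B1B1.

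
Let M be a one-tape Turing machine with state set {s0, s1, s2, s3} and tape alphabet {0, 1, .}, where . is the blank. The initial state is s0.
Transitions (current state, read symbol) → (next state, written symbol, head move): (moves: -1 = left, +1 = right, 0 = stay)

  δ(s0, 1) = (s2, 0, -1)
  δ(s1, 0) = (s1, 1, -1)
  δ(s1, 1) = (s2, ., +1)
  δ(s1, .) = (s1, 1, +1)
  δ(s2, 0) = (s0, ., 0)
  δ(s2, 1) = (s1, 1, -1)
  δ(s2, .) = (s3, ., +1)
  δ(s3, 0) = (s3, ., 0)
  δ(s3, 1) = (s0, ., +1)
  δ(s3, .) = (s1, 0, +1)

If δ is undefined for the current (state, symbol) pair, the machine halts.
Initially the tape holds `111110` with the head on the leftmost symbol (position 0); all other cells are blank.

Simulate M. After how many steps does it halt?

s0 | .[1]11110   read 1 → write 0, move -1, go to s2
s2 | [.]011110   read . → write ., move +1, go to s3
s3 | .[0]11110   read 0 → write ., move 0, go to s3
s3 | .[.]11110   read . → write 0, move +1, go to s1
s1 | .0[1]1110   read 1 → write ., move +1, go to s2
s2 | .0.[1]110   read 1 → write 1, move -1, go to s1
s1 | .0[.]1110   read . → write 1, move +1, go to s1
s1 | .01[1]110   read 1 → write ., move +1, go to s2
s2 | .01.[1]10   read 1 → write 1, move -1, go to s1
s1 | .01[.]110   read . → write 1, move +1, go to s1
s1 | .011[1]10   read 1 → write ., move +1, go to s2
s2 | .011.[1]0   read 1 → write 1, move -1, go to s1
s1 | .011[.]10   read . → write 1, move +1, go to s1
s1 | .0111[1]0   read 1 → write ., move +1, go to s2
s2 | .0111.[0]   read 0 → write ., move 0, go to s0
s0 | .0111.[.]
M halts after 15 transitions.

15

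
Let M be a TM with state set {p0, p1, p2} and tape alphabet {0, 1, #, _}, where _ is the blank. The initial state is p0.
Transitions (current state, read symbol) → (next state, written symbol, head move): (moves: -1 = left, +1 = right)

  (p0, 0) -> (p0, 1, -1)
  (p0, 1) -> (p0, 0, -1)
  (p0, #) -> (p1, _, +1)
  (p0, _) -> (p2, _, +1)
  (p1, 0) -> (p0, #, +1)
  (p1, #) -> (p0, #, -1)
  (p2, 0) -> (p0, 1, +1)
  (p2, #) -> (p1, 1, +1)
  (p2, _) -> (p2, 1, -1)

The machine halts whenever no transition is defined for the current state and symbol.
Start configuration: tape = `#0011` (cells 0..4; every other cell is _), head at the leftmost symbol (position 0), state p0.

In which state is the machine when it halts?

state=p0 head=0 tape=[#]0011   (p0,#)→(p1,_,+1)
state=p1 head=1 tape=_[0]011   (p1,0)→(p0,#,+1)
state=p0 head=2 tape=_#[0]11   (p0,0)→(p0,1,-1)
state=p0 head=1 tape=_[#]111   (p0,#)→(p1,_,+1)
state=p1 head=2 tape=__[1]11
No transition is defined for (p1, 1); M halts in state p1.

p1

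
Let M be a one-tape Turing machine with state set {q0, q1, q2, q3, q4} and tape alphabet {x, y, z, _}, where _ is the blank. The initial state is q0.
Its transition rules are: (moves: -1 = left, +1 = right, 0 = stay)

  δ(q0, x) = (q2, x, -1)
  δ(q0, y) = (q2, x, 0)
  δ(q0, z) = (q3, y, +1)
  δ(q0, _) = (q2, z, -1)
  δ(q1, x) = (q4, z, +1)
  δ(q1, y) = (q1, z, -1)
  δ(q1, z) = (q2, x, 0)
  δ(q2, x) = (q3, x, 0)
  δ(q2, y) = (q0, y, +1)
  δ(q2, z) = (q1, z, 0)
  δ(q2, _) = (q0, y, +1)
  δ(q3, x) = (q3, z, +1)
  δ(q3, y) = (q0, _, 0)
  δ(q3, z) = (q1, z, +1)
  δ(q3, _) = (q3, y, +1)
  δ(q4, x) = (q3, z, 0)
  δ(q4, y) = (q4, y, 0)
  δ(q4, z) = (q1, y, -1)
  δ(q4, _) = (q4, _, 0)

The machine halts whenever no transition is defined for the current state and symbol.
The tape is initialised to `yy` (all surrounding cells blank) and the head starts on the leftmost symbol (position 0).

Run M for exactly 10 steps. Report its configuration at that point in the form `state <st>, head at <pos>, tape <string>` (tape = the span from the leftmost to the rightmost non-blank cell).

state q1, head at 2, tape zz

q0 | [y]y_   read y → write x, move 0, go to q2
q2 | [x]y_   read x → write x, move 0, go to q3
q3 | [x]y_   read x → write z, move +1, go to q3
q3 | z[y]_   read y → write _, move 0, go to q0
q0 | z[_]_   read _ → write z, move -1, go to q2
q2 | [z]z_   read z → write z, move 0, go to q1
q1 | [z]z_   read z → write x, move 0, go to q2
q2 | [x]z_   read x → write x, move 0, go to q3
q3 | [x]z_   read x → write z, move +1, go to q3
q3 | z[z]_   read z → write z, move +1, go to q1
q1 | zz[_]
After 10 steps: state q1, head at 2, tape zz.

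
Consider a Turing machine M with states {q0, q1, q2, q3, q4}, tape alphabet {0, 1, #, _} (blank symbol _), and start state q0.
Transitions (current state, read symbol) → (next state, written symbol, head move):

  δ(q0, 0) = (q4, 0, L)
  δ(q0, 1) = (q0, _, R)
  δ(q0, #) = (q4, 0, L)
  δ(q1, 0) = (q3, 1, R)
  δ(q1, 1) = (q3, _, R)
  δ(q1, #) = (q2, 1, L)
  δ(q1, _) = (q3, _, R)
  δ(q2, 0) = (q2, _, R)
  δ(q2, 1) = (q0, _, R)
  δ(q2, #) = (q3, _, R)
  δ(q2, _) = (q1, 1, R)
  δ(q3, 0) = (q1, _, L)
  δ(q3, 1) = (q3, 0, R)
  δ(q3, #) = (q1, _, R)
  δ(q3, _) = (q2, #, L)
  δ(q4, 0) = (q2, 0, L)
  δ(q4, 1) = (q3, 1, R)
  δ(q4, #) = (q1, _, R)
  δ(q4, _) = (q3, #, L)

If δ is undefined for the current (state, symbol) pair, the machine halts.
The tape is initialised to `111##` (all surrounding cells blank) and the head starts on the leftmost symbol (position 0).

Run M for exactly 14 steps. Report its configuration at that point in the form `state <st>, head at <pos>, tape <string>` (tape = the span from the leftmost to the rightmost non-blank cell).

state=q0 head=0 tape=_[1]11##   (q0,1)→(q0,_,R)
state=q0 head=1 tape=__[1]1##   (q0,1)→(q0,_,R)
state=q0 head=2 tape=___[1]##   (q0,1)→(q0,_,R)
state=q0 head=3 tape=____[#]#   (q0,#)→(q4,0,L)
state=q4 head=2 tape=___[_]0#   (q4,_)→(q3,#,L)
state=q3 head=1 tape=__[_]#0#   (q3,_)→(q2,#,L)
state=q2 head=0 tape=_[_]##0#   (q2,_)→(q1,1,R)
state=q1 head=1 tape=_1[#]#0#   (q1,#)→(q2,1,L)
state=q2 head=0 tape=_[1]1#0#   (q2,1)→(q0,_,R)
state=q0 head=1 tape=__[1]#0#   (q0,1)→(q0,_,R)
state=q0 head=2 tape=___[#]0#   (q0,#)→(q4,0,L)
state=q4 head=1 tape=__[_]00#   (q4,_)→(q3,#,L)
state=q3 head=0 tape=_[_]#00#   (q3,_)→(q2,#,L)
state=q2 head=-1 tape=[_]##00#   (q2,_)→(q1,1,R)
state=q1 head=0 tape=1[#]#00#
After 14 steps: state q1, head at 0, tape 1##00#.

state q1, head at 0, tape 1##00#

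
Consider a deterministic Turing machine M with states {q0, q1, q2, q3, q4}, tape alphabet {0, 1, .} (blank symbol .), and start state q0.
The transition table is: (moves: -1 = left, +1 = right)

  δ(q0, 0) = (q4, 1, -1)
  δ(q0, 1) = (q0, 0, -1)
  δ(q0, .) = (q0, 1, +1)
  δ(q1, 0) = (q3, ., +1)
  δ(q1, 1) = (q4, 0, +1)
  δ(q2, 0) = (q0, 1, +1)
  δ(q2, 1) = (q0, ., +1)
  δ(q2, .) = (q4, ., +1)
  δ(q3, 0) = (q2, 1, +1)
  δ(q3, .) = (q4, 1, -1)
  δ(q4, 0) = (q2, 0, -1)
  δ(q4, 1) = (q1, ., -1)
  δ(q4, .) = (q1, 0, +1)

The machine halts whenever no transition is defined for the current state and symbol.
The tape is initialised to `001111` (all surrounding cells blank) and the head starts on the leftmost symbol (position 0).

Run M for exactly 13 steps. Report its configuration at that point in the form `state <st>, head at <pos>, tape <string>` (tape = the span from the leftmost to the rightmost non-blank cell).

state q3, head at 1, tape 0..1111

state=q0 head=0 tape=.[0]01111   (q0,0)→(q4,1,-1)
state=q4 head=-1 tape=[.]101111   (q4,.)→(q1,0,+1)
state=q1 head=0 tape=0[1]01111   (q1,1)→(q4,0,+1)
state=q4 head=1 tape=00[0]1111   (q4,0)→(q2,0,-1)
state=q2 head=0 tape=0[0]01111   (q2,0)→(q0,1,+1)
state=q0 head=1 tape=01[0]1111   (q0,0)→(q4,1,-1)
state=q4 head=0 tape=0[1]11111   (q4,1)→(q1,.,-1)
state=q1 head=-1 tape=[0].11111   (q1,0)→(q3,.,+1)
state=q3 head=0 tape=.[.]11111   (q3,.)→(q4,1,-1)
state=q4 head=-1 tape=[.]111111   (q4,.)→(q1,0,+1)
state=q1 head=0 tape=0[1]11111   (q1,1)→(q4,0,+1)
state=q4 head=1 tape=00[1]1111   (q4,1)→(q1,.,-1)
state=q1 head=0 tape=0[0].1111   (q1,0)→(q3,.,+1)
state=q3 head=1 tape=0.[.]1111
After 13 steps: state q3, head at 1, tape 0..1111.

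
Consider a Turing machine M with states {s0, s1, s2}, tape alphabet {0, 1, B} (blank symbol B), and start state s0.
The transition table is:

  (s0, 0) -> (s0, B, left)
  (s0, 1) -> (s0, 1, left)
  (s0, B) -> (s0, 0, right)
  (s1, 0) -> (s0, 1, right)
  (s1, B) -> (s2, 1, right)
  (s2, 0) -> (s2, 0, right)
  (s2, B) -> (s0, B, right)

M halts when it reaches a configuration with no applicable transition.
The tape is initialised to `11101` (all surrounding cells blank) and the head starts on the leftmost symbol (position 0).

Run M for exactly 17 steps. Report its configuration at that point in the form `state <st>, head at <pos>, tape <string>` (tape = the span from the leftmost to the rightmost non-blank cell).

s0 | BBBB[1]1101   read 1 → write 1, move left, go to s0
s0 | BBB[B]11101   read B → write 0, move right, go to s0
s0 | BBB0[1]1101   read 1 → write 1, move left, go to s0
s0 | BBB[0]11101   read 0 → write B, move left, go to s0
s0 | BB[B]B11101   read B → write 0, move right, go to s0
s0 | BB0[B]11101   read B → write 0, move right, go to s0
s0 | BB00[1]1101   read 1 → write 1, move left, go to s0
s0 | BB0[0]11101   read 0 → write B, move left, go to s0
s0 | BB[0]B11101   read 0 → write B, move left, go to s0
s0 | B[B]BB11101   read B → write 0, move right, go to s0
s0 | B0[B]B11101   read B → write 0, move right, go to s0
s0 | B00[B]11101   read B → write 0, move right, go to s0
s0 | B000[1]1101   read 1 → write 1, move left, go to s0
s0 | B00[0]11101   read 0 → write B, move left, go to s0
s0 | B0[0]B11101   read 0 → write B, move left, go to s0
s0 | B[0]BB11101   read 0 → write B, move left, go to s0
s0 | [B]BBB11101   read B → write 0, move right, go to s0
s0 | 0[B]BB11101
After 17 steps: state s0, head at -3, tape 0BBB11101.

state s0, head at -3, tape 0BBB11101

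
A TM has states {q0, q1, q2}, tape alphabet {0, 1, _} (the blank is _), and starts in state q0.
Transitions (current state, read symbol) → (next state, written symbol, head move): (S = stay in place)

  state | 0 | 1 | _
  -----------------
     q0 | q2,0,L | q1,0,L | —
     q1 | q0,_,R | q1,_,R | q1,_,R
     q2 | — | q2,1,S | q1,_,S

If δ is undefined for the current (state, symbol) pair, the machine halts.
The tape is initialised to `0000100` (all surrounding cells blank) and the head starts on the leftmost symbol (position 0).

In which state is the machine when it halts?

q0

state=q0 head=0 tape=_[0]000100_   (q0,0)→(q2,0,L)
state=q2 head=-1 tape=[_]0000100_   (q2,_)→(q1,_,S)
state=q1 head=-1 tape=[_]0000100_   (q1,_)→(q1,_,R)
state=q1 head=0 tape=_[0]000100_   (q1,0)→(q0,_,R)
state=q0 head=1 tape=__[0]00100_   (q0,0)→(q2,0,L)
state=q2 head=0 tape=_[_]000100_   (q2,_)→(q1,_,S)
state=q1 head=0 tape=_[_]000100_   (q1,_)→(q1,_,R)
state=q1 head=1 tape=__[0]00100_   (q1,0)→(q0,_,R)
state=q0 head=2 tape=___[0]0100_   (q0,0)→(q2,0,L)
state=q2 head=1 tape=__[_]00100_   (q2,_)→(q1,_,S)
state=q1 head=1 tape=__[_]00100_   (q1,_)→(q1,_,R)
state=q1 head=2 tape=___[0]0100_   (q1,0)→(q0,_,R)
state=q0 head=3 tape=____[0]100_   (q0,0)→(q2,0,L)
state=q2 head=2 tape=___[_]0100_   (q2,_)→(q1,_,S)
state=q1 head=2 tape=___[_]0100_   (q1,_)→(q1,_,R)
state=q1 head=3 tape=____[0]100_   (q1,0)→(q0,_,R)
state=q0 head=4 tape=_____[1]00_   (q0,1)→(q1,0,L)
state=q1 head=3 tape=____[_]000_   (q1,_)→(q1,_,R)
state=q1 head=4 tape=_____[0]00_   (q1,0)→(q0,_,R)
state=q0 head=5 tape=______[0]0_   (q0,0)→(q2,0,L)
state=q2 head=4 tape=_____[_]00_   (q2,_)→(q1,_,S)
state=q1 head=4 tape=_____[_]00_   (q1,_)→(q1,_,R)
state=q1 head=5 tape=______[0]0_   (q1,0)→(q0,_,R)
state=q0 head=6 tape=_______[0]_   (q0,0)→(q2,0,L)
state=q2 head=5 tape=______[_]0_   (q2,_)→(q1,_,S)
state=q1 head=5 tape=______[_]0_   (q1,_)→(q1,_,R)
state=q1 head=6 tape=_______[0]_   (q1,0)→(q0,_,R)
state=q0 head=7 tape=________[_]
No transition is defined for (q0, _); M halts in state q0.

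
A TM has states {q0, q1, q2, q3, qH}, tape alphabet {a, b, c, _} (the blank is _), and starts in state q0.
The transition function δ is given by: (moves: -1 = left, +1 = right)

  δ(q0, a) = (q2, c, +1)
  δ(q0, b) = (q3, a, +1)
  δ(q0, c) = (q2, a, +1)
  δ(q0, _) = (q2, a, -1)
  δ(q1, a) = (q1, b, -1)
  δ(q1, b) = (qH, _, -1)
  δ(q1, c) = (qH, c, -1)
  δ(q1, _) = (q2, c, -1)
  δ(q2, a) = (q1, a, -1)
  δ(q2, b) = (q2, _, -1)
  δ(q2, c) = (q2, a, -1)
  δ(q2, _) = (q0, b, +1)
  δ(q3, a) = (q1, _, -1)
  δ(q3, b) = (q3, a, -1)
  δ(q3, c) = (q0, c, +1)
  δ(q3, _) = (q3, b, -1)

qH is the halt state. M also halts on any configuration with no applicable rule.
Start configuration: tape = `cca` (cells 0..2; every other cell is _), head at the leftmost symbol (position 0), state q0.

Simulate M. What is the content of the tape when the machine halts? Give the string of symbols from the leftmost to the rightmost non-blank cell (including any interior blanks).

q0 | ___[c]ca   read c → write a, move +1, go to q2
q2 | ___a[c]a   read c → write a, move -1, go to q2
q2 | ___[a]aa   read a → write a, move -1, go to q1
q1 | __[_]aaa   read _ → write c, move -1, go to q2
q2 | _[_]caaa   read _ → write b, move +1, go to q0
q0 | _b[c]aaa   read c → write a, move +1, go to q2
q2 | _ba[a]aa   read a → write a, move -1, go to q1
q1 | _b[a]aaa   read a → write b, move -1, go to q1
q1 | _[b]baaa   read b → write _, move -1, go to qH
qH | [_]_baaa
The non-blank tape span at halt is baaa.

baaa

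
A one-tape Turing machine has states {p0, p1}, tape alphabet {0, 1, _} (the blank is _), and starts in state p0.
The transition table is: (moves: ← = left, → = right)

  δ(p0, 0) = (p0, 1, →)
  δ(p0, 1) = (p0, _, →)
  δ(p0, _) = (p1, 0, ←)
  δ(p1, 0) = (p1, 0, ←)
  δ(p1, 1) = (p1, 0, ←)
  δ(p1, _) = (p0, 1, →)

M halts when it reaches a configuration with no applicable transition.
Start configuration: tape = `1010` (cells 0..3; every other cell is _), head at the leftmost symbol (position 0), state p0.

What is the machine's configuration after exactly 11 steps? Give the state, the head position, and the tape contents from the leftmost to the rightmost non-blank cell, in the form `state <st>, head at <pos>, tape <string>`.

state p1, head at 3, tape 11100

state=p0 head=0 tape=[1]010__   (p0,1)→(p0,_,→)
state=p0 head=1 tape=_[0]10__   (p0,0)→(p0,1,→)
state=p0 head=2 tape=_1[1]0__   (p0,1)→(p0,_,→)
state=p0 head=3 tape=_1_[0]__   (p0,0)→(p0,1,→)
state=p0 head=4 tape=_1_1[_]_   (p0,_)→(p1,0,←)
state=p1 head=3 tape=_1_[1]0_   (p1,1)→(p1,0,←)
state=p1 head=2 tape=_1[_]00_   (p1,_)→(p0,1,→)
state=p0 head=3 tape=_11[0]0_   (p0,0)→(p0,1,→)
state=p0 head=4 tape=_111[0]_   (p0,0)→(p0,1,→)
state=p0 head=5 tape=_1111[_]   (p0,_)→(p1,0,←)
state=p1 head=4 tape=_111[1]0   (p1,1)→(p1,0,←)
state=p1 head=3 tape=_11[1]00
After 11 steps: state p1, head at 3, tape 11100.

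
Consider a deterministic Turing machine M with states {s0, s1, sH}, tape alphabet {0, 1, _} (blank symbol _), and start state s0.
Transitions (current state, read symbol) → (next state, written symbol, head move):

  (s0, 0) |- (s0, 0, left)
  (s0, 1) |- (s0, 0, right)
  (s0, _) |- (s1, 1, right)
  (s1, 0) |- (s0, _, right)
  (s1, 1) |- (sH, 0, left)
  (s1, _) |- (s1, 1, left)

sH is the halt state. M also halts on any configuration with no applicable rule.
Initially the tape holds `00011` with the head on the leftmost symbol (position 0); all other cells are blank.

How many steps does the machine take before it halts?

14

s0 | _[0]0011__   read 0 → write 0, move left, go to s0
s0 | [_]00011__   read _ → write 1, move right, go to s1
s1 | 1[0]0011__   read 0 → write _, move right, go to s0
s0 | 1_[0]011__   read 0 → write 0, move left, go to s0
s0 | 1[_]0011__   read _ → write 1, move right, go to s1
s1 | 11[0]011__   read 0 → write _, move right, go to s0
s0 | 11_[0]11__   read 0 → write 0, move left, go to s0
s0 | 11[_]011__   read _ → write 1, move right, go to s1
s1 | 111[0]11__   read 0 → write _, move right, go to s0
s0 | 111_[1]1__   read 1 → write 0, move right, go to s0
s0 | 111_0[1]__   read 1 → write 0, move right, go to s0
s0 | 111_00[_]_   read _ → write 1, move right, go to s1
s1 | 111_001[_]   read _ → write 1, move left, go to s1
s1 | 111_00[1]1   read 1 → write 0, move left, go to sH
sH | 111_0[0]01
M halts after 14 transitions.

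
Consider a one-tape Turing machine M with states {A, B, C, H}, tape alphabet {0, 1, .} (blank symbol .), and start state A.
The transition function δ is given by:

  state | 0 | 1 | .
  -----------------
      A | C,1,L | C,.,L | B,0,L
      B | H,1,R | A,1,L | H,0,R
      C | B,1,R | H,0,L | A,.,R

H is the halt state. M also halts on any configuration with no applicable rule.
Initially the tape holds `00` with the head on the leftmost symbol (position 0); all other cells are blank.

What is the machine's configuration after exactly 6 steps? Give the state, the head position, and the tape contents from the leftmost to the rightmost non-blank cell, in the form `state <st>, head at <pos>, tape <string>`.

state H, head at 0, tape 000

state=A head=0 tape=.[0]0   (A,0)→(C,1,L)
state=C head=-1 tape=[.]10   (C,.)→(A,.,R)
state=A head=0 tape=.[1]0   (A,1)→(C,.,L)
state=C head=-1 tape=[.].0   (C,.)→(A,.,R)
state=A head=0 tape=.[.]0   (A,.)→(B,0,L)
state=B head=-1 tape=[.]00   (B,.)→(H,0,R)
state=H head=0 tape=0[0]0
After 6 steps: state H, head at 0, tape 000.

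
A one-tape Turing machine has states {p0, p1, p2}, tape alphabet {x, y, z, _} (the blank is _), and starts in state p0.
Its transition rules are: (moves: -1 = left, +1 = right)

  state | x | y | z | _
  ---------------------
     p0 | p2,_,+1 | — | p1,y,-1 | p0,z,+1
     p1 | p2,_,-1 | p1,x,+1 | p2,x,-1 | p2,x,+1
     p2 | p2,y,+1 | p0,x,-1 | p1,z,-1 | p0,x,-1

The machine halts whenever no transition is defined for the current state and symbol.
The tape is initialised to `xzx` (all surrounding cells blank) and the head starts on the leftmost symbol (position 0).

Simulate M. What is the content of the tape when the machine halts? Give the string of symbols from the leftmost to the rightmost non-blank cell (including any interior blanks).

z_yyxzx

state=p0 head=0 tape=____[x]zx   (p0,x)→(p2,_,+1)
state=p2 head=1 tape=_____[z]x   (p2,z)→(p1,z,-1)
state=p1 head=0 tape=____[_]zx   (p1,_)→(p2,x,+1)
state=p2 head=1 tape=____x[z]x   (p2,z)→(p1,z,-1)
state=p1 head=0 tape=____[x]zx   (p1,x)→(p2,_,-1)
state=p2 head=-1 tape=___[_]_zx   (p2,_)→(p0,x,-1)
state=p0 head=-2 tape=__[_]x_zx   (p0,_)→(p0,z,+1)
state=p0 head=-1 tape=__z[x]_zx   (p0,x)→(p2,_,+1)
state=p2 head=0 tape=__z_[_]zx   (p2,_)→(p0,x,-1)
state=p0 head=-1 tape=__z[_]xzx   (p0,_)→(p0,z,+1)
state=p0 head=0 tape=__zz[x]zx   (p0,x)→(p2,_,+1)
state=p2 head=1 tape=__zz_[z]x   (p2,z)→(p1,z,-1)
state=p1 head=0 tape=__zz[_]zx   (p1,_)→(p2,x,+1)
state=p2 head=1 tape=__zzx[z]x   (p2,z)→(p1,z,-1)
state=p1 head=0 tape=__zz[x]zx   (p1,x)→(p2,_,-1)
state=p2 head=-1 tape=__z[z]_zx   (p2,z)→(p1,z,-1)
state=p1 head=-2 tape=__[z]z_zx   (p1,z)→(p2,x,-1)
state=p2 head=-3 tape=_[_]xz_zx   (p2,_)→(p0,x,-1)
state=p0 head=-4 tape=[_]xxz_zx   (p0,_)→(p0,z,+1)
state=p0 head=-3 tape=z[x]xz_zx   (p0,x)→(p2,_,+1)
state=p2 head=-2 tape=z_[x]z_zx   (p2,x)→(p2,y,+1)
state=p2 head=-1 tape=z_y[z]_zx   (p2,z)→(p1,z,-1)
state=p1 head=-2 tape=z_[y]z_zx   (p1,y)→(p1,x,+1)
state=p1 head=-1 tape=z_x[z]_zx   (p1,z)→(p2,x,-1)
state=p2 head=-2 tape=z_[x]x_zx   (p2,x)→(p2,y,+1)
state=p2 head=-1 tape=z_y[x]_zx   (p2,x)→(p2,y,+1)
state=p2 head=0 tape=z_yy[_]zx   (p2,_)→(p0,x,-1)
state=p0 head=-1 tape=z_y[y]xzx
The non-blank tape span at halt is z_yyxzx.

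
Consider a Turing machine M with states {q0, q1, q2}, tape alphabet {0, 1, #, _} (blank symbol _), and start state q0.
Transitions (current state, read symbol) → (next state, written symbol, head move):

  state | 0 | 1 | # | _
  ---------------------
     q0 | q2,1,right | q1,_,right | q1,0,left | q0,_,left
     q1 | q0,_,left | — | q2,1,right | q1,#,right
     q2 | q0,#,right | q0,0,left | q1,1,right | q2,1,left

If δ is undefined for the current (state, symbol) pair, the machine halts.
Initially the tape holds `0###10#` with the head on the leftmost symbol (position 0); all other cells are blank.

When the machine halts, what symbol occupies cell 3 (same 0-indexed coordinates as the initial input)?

1

state=q0 head=0 tape=[0]###10#   (q0,0)→(q2,1,right)
state=q2 head=1 tape=1[#]##10#   (q2,#)→(q1,1,right)
state=q1 head=2 tape=11[#]#10#   (q1,#)→(q2,1,right)
state=q2 head=3 tape=111[#]10#   (q2,#)→(q1,1,right)
state=q1 head=4 tape=1111[1]0#
Cell 3 holds 1 when M halts.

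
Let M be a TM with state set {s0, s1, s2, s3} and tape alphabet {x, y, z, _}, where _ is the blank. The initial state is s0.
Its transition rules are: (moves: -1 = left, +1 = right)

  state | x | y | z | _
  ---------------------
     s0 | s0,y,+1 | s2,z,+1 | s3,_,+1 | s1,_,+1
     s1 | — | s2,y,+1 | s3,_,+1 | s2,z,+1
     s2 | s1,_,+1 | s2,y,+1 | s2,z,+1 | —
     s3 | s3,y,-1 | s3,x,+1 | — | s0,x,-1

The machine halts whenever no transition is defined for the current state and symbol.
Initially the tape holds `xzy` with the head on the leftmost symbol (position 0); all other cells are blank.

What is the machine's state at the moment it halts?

state=s0 head=0 tape=[x]zy____   (s0,x)→(s0,y,+1)
state=s0 head=1 tape=y[z]y____   (s0,z)→(s3,_,+1)
state=s3 head=2 tape=y_[y]____   (s3,y)→(s3,x,+1)
state=s3 head=3 tape=y_x[_]___   (s3,_)→(s0,x,-1)
state=s0 head=2 tape=y_[x]x___   (s0,x)→(s0,y,+1)
state=s0 head=3 tape=y_y[x]___   (s0,x)→(s0,y,+1)
state=s0 head=4 tape=y_yy[_]__   (s0,_)→(s1,_,+1)
state=s1 head=5 tape=y_yy_[_]_   (s1,_)→(s2,z,+1)
state=s2 head=6 tape=y_yy_z[_]
No transition is defined for (s2, _); M halts in state s2.

s2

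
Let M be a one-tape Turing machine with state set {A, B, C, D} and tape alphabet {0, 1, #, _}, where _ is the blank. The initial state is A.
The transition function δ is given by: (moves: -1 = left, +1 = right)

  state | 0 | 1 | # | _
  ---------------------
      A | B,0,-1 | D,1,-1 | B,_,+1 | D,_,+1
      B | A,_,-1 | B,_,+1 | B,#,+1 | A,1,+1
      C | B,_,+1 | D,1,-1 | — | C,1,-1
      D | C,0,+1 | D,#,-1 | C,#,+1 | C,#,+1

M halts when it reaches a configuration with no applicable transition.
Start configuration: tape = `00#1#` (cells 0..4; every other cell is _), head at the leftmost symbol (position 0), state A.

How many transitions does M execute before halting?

15

A | _[0]0#1#____   read 0 → write 0, move -1, go to B
B | [_]00#1#____   read _ → write 1, move +1, go to A
A | 1[0]0#1#____   read 0 → write 0, move -1, go to B
B | [1]00#1#____   read 1 → write _, move +1, go to B
B | _[0]0#1#____   read 0 → write _, move -1, go to A
A | [_]_0#1#____   read _ → write _, move +1, go to D
D | _[_]0#1#____   read _ → write #, move +1, go to C
C | _#[0]#1#____   read 0 → write _, move +1, go to B
B | _#_[#]1#____   read # → write #, move +1, go to B
B | _#_#[1]#____   read 1 → write _, move +1, go to B
B | _#_#_[#]____   read # → write #, move +1, go to B
B | _#_#_#[_]___   read _ → write 1, move +1, go to A
A | _#_#_#1[_]__   read _ → write _, move +1, go to D
D | _#_#_#1_[_]_   read _ → write #, move +1, go to C
C | _#_#_#1_#[_]   read _ → write 1, move -1, go to C
C | _#_#_#1_[#]1
M halts after 15 transitions.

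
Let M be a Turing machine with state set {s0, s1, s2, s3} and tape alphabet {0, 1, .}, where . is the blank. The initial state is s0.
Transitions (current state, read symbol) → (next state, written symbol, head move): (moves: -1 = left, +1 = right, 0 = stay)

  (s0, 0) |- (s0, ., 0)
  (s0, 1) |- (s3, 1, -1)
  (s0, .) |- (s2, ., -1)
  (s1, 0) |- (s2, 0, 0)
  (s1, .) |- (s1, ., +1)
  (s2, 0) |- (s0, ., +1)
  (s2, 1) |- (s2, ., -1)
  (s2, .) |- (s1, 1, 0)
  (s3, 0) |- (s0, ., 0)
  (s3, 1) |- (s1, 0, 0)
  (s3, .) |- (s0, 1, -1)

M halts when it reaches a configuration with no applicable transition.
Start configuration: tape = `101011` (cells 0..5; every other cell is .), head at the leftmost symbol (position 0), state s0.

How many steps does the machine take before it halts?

4

state=s0 head=0 tape=...[1]01011   (s0,1)→(s3,1,-1)
state=s3 head=-1 tape=..[.]101011   (s3,.)→(s0,1,-1)
state=s0 head=-2 tape=.[.]1101011   (s0,.)→(s2,.,-1)
state=s2 head=-3 tape=[.].1101011   (s2,.)→(s1,1,0)
state=s1 head=-3 tape=[1].1101011
M halts after 4 transitions.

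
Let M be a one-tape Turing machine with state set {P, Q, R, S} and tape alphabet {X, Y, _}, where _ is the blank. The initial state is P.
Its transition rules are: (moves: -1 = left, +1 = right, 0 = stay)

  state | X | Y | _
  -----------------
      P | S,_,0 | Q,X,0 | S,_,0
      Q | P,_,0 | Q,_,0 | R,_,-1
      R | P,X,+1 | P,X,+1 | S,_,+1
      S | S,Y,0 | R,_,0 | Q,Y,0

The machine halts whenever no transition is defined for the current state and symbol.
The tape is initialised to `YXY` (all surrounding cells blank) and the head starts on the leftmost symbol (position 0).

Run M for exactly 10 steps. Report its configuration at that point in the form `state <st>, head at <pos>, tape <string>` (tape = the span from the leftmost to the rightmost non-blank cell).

state R, head at -1, tape XY

state=P head=0 tape=_[Y]XY   (P,Y)→(Q,X,0)
state=Q head=0 tape=_[X]XY   (Q,X)→(P,_,0)
state=P head=0 tape=_[_]XY   (P,_)→(S,_,0)
state=S head=0 tape=_[_]XY   (S,_)→(Q,Y,0)
state=Q head=0 tape=_[Y]XY   (Q,Y)→(Q,_,0)
state=Q head=0 tape=_[_]XY   (Q,_)→(R,_,-1)
state=R head=-1 tape=[_]_XY   (R,_)→(S,_,+1)
state=S head=0 tape=_[_]XY   (S,_)→(Q,Y,0)
state=Q head=0 tape=_[Y]XY   (Q,Y)→(Q,_,0)
state=Q head=0 tape=_[_]XY   (Q,_)→(R,_,-1)
state=R head=-1 tape=[_]_XY
After 10 steps: state R, head at -1, tape XY.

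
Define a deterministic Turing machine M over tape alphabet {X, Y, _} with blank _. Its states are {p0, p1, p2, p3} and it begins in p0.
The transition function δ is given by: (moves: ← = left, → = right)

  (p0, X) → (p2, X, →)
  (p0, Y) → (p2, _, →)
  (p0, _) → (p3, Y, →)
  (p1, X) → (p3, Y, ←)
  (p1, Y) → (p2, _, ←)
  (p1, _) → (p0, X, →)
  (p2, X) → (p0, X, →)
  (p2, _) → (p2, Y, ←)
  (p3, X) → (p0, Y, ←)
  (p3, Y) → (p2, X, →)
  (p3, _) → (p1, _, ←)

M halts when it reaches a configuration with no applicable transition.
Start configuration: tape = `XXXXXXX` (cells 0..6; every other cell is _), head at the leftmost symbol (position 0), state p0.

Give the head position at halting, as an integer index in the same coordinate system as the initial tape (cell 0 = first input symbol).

p0 | [X]XXXXXX__   read X → write X, move →, go to p2
p2 | X[X]XXXXX__   read X → write X, move →, go to p0
p0 | XX[X]XXXX__   read X → write X, move →, go to p2
p2 | XXX[X]XXX__   read X → write X, move →, go to p0
p0 | XXXX[X]XX__   read X → write X, move →, go to p2
p2 | XXXXX[X]X__   read X → write X, move →, go to p0
p0 | XXXXXX[X]__   read X → write X, move →, go to p2
p2 | XXXXXXX[_]_   read _ → write Y, move ←, go to p2
p2 | XXXXXX[X]Y_   read X → write X, move →, go to p0
p0 | XXXXXXX[Y]_   read Y → write _, move →, go to p2
p2 | XXXXXXX_[_]   read _ → write Y, move ←, go to p2
p2 | XXXXXXX[_]Y   read _ → write Y, move ←, go to p2
p2 | XXXXXX[X]YY   read X → write X, move →, go to p0
p0 | XXXXXXX[Y]Y   read Y → write _, move →, go to p2
p2 | XXXXXXX_[Y]
At halt the head is at cell 8.

8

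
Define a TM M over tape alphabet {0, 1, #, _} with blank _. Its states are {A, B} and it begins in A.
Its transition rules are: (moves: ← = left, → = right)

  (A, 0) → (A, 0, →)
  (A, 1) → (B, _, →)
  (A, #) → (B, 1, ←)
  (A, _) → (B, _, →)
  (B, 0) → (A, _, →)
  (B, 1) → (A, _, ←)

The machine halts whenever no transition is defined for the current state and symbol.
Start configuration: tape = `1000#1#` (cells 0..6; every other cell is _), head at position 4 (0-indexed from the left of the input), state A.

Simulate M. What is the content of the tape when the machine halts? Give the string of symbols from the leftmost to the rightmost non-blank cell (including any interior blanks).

100___#

state=A head=4 tape=1000[#]1#   (A,#)→(B,1,←)
state=B head=3 tape=100[0]11#   (B,0)→(A,_,→)
state=A head=4 tape=100_[1]1#   (A,1)→(B,_,→)
state=B head=5 tape=100__[1]#   (B,1)→(A,_,←)
state=A head=4 tape=100_[_]_#   (A,_)→(B,_,→)
state=B head=5 tape=100__[_]#
The non-blank tape span at halt is 100___#.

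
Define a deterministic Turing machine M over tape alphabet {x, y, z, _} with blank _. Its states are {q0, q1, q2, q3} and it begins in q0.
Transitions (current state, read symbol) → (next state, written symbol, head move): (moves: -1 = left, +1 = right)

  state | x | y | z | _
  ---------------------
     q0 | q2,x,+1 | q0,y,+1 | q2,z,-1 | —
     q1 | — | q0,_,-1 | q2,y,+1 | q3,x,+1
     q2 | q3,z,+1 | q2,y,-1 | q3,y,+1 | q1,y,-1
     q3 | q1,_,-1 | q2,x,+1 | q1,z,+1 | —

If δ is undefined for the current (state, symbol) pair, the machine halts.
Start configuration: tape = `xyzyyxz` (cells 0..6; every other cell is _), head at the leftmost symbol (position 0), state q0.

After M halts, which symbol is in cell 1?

x

state=q0 head=0 tape=[x]yzyyxz__   (q0,x)→(q2,x,+1)
state=q2 head=1 tape=x[y]zyyxz__   (q2,y)→(q2,y,-1)
state=q2 head=0 tape=[x]yzyyxz__   (q2,x)→(q3,z,+1)
state=q3 head=1 tape=z[y]zyyxz__   (q3,y)→(q2,x,+1)
state=q2 head=2 tape=zx[z]yyxz__   (q2,z)→(q3,y,+1)
state=q3 head=3 tape=zxy[y]yxz__   (q3,y)→(q2,x,+1)
state=q2 head=4 tape=zxyx[y]xz__   (q2,y)→(q2,y,-1)
state=q2 head=3 tape=zxy[x]yxz__   (q2,x)→(q3,z,+1)
state=q3 head=4 tape=zxyz[y]xz__   (q3,y)→(q2,x,+1)
state=q2 head=5 tape=zxyzx[x]z__   (q2,x)→(q3,z,+1)
state=q3 head=6 tape=zxyzxz[z]__   (q3,z)→(q1,z,+1)
state=q1 head=7 tape=zxyzxzz[_]_   (q1,_)→(q3,x,+1)
state=q3 head=8 tape=zxyzxzzx[_]
Cell 1 holds x when M halts.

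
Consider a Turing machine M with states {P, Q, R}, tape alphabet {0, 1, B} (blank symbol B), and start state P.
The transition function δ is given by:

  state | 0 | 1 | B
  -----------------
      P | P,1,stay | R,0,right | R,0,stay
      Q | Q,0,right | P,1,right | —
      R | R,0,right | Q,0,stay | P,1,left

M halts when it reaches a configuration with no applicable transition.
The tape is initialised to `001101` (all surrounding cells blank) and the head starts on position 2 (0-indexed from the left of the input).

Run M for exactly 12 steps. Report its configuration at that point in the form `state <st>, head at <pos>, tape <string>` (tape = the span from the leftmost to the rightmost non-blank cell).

state=P head=2 tape=00[1]101BBB   (P,1)→(R,0,right)
state=R head=3 tape=000[1]01BBB   (R,1)→(Q,0,stay)
state=Q head=3 tape=000[0]01BBB   (Q,0)→(Q,0,right)
state=Q head=4 tape=0000[0]1BBB   (Q,0)→(Q,0,right)
state=Q head=5 tape=00000[1]BBB   (Q,1)→(P,1,right)
state=P head=6 tape=000001[B]BB   (P,B)→(R,0,stay)
state=R head=6 tape=000001[0]BB   (R,0)→(R,0,right)
state=R head=7 tape=0000010[B]B   (R,B)→(P,1,left)
state=P head=6 tape=000001[0]1B   (P,0)→(P,1,stay)
state=P head=6 tape=000001[1]1B   (P,1)→(R,0,right)
state=R head=7 tape=0000010[1]B   (R,1)→(Q,0,stay)
state=Q head=7 tape=0000010[0]B   (Q,0)→(Q,0,right)
state=Q head=8 tape=00000100[B]
After 12 steps: state Q, head at 8, tape 00000100.

state Q, head at 8, tape 00000100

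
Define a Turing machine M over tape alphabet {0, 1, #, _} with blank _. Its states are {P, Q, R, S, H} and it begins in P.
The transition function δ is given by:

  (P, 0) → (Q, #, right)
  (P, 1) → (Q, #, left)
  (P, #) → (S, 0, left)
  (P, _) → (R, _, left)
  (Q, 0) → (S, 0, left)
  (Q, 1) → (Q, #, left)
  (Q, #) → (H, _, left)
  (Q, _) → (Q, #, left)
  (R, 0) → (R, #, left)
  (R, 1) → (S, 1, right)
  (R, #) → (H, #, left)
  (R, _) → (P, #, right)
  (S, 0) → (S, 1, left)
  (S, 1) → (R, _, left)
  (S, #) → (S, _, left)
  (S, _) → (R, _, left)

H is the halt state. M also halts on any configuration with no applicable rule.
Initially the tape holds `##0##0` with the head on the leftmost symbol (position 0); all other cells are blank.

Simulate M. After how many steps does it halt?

P | ___[#]#0##0   read # → write 0, move left, go to S
S | __[_]0#0##0   read _ → write _, move left, go to R
R | _[_]_0#0##0   read _ → write #, move right, go to P
P | _#[_]0#0##0   read _ → write _, move left, go to R
R | _[#]_0#0##0   read # → write #, move left, go to H
H | [_]#_0#0##0
M halts after 5 transitions.

5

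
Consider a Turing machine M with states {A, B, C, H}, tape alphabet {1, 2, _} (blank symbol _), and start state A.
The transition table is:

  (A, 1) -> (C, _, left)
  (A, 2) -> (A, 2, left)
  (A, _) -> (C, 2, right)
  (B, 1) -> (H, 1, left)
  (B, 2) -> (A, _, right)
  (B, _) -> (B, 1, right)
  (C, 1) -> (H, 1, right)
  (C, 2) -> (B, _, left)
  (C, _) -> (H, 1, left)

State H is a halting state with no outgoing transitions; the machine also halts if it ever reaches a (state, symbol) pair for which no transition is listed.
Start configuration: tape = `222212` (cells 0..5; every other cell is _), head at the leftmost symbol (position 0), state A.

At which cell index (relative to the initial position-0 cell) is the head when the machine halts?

state=A head=0 tape=_[2]22212   (A,2)→(A,2,left)
state=A head=-1 tape=[_]222212   (A,_)→(C,2,right)
state=C head=0 tape=2[2]22212   (C,2)→(B,_,left)
state=B head=-1 tape=[2]_22212   (B,2)→(A,_,right)
state=A head=0 tape=_[_]22212   (A,_)→(C,2,right)
state=C head=1 tape=_2[2]2212   (C,2)→(B,_,left)
state=B head=0 tape=_[2]_2212   (B,2)→(A,_,right)
state=A head=1 tape=__[_]2212   (A,_)→(C,2,right)
state=C head=2 tape=__2[2]212   (C,2)→(B,_,left)
state=B head=1 tape=__[2]_212   (B,2)→(A,_,right)
state=A head=2 tape=___[_]212   (A,_)→(C,2,right)
state=C head=3 tape=___2[2]12   (C,2)→(B,_,left)
state=B head=2 tape=___[2]_12   (B,2)→(A,_,right)
state=A head=3 tape=____[_]12   (A,_)→(C,2,right)
state=C head=4 tape=____2[1]2   (C,1)→(H,1,right)
state=H head=5 tape=____21[2]
At halt the head is at cell 5.

5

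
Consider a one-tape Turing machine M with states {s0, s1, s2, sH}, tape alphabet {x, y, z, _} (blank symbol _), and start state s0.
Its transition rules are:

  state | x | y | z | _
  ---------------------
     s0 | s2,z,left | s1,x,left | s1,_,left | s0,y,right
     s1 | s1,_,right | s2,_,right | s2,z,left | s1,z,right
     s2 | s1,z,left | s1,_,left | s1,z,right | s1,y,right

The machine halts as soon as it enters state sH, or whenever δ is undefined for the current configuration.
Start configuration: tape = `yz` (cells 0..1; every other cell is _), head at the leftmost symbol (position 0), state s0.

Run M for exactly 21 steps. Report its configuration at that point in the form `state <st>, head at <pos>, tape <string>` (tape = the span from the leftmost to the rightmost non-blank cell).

state s1, head at -1, tape zzz_z

state=s0 head=0 tape=___[y]z   (s0,y)→(s1,x,left)
state=s1 head=-1 tape=__[_]xz   (s1,_)→(s1,z,right)
state=s1 head=0 tape=__z[x]z   (s1,x)→(s1,_,right)
state=s1 head=1 tape=__z_[z]   (s1,z)→(s2,z,left)
state=s2 head=0 tape=__z[_]z   (s2,_)→(s1,y,right)
state=s1 head=1 tape=__zy[z]   (s1,z)→(s2,z,left)
state=s2 head=0 tape=__z[y]z   (s2,y)→(s1,_,left)
state=s1 head=-1 tape=__[z]_z   (s1,z)→(s2,z,left)
state=s2 head=-2 tape=_[_]z_z   (s2,_)→(s1,y,right)
state=s1 head=-1 tape=_y[z]_z   (s1,z)→(s2,z,left)
state=s2 head=-2 tape=_[y]z_z   (s2,y)→(s1,_,left)
state=s1 head=-3 tape=[_]_z_z   (s1,_)→(s1,z,right)
state=s1 head=-2 tape=z[_]z_z   (s1,_)→(s1,z,right)
state=s1 head=-1 tape=zz[z]_z   (s1,z)→(s2,z,left)
state=s2 head=-2 tape=z[z]z_z   (s2,z)→(s1,z,right)
state=s1 head=-1 tape=zz[z]_z   (s1,z)→(s2,z,left)
state=s2 head=-2 tape=z[z]z_z   (s2,z)→(s1,z,right)
state=s1 head=-1 tape=zz[z]_z   (s1,z)→(s2,z,left)
state=s2 head=-2 tape=z[z]z_z   (s2,z)→(s1,z,right)
state=s1 head=-1 tape=zz[z]_z   (s1,z)→(s2,z,left)
state=s2 head=-2 tape=z[z]z_z   (s2,z)→(s1,z,right)
state=s1 head=-1 tape=zz[z]_z
After 21 steps: state s1, head at -1, tape zzz_z.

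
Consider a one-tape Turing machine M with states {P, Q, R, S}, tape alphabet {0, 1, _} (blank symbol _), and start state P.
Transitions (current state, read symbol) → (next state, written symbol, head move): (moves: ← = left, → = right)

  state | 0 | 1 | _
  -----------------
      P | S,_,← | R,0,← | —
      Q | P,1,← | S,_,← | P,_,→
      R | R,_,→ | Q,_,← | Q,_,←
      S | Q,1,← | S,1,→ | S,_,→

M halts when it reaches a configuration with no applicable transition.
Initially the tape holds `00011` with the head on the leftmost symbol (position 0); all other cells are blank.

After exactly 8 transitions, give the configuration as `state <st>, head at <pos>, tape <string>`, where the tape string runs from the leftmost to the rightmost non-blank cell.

state P, head at 0, tape 0011

P | _[0]0011   read 0 → write _, move ←, go to S
S | [_]_0011   read _ → write _, move →, go to S
S | _[_]0011   read _ → write _, move →, go to S
S | __[0]011   read 0 → write 1, move ←, go to Q
Q | _[_]1011   read _ → write _, move →, go to P
P | __[1]011   read 1 → write 0, move ←, go to R
R | _[_]0011   read _ → write _, move ←, go to Q
Q | [_]_0011   read _ → write _, move →, go to P
P | _[_]0011
After 8 steps: state P, head at 0, tape 0011.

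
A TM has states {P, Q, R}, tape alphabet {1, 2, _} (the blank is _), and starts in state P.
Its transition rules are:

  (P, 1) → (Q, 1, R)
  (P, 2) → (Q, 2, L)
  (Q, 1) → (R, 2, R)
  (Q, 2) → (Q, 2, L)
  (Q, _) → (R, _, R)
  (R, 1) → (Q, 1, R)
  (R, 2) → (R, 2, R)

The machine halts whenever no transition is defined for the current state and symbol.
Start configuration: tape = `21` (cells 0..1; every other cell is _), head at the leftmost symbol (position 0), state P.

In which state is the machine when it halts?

P | _[2]1__   read 2 → write 2, move L, go to Q
Q | [_]21__   read _ → write _, move R, go to R
R | _[2]1__   read 2 → write 2, move R, go to R
R | _2[1]__   read 1 → write 1, move R, go to Q
Q | _21[_]_   read _ → write _, move R, go to R
R | _21_[_]
No transition is defined for (R, _); M halts in state R.

R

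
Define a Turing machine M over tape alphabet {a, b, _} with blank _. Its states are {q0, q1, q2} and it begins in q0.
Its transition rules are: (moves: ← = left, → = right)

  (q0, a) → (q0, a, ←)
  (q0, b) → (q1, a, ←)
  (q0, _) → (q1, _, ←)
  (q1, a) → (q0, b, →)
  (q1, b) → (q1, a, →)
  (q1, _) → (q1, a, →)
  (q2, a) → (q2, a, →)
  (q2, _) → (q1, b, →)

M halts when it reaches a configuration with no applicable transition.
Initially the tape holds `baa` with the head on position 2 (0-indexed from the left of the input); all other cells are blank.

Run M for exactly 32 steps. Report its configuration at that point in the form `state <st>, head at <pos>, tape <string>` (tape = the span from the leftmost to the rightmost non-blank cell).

state=q0 head=2 tape=_____ba[a]   (q0,a)→(q0,a,←)
state=q0 head=1 tape=_____b[a]a   (q0,a)→(q0,a,←)
state=q0 head=0 tape=_____[b]aa   (q0,b)→(q1,a,←)
state=q1 head=-1 tape=____[_]aaa   (q1,_)→(q1,a,→)
state=q1 head=0 tape=____a[a]aa   (q1,a)→(q0,b,→)
state=q0 head=1 tape=____ab[a]a   (q0,a)→(q0,a,←)
state=q0 head=0 tape=____a[b]aa   (q0,b)→(q1,a,←)
state=q1 head=-1 tape=____[a]aaa   (q1,a)→(q0,b,→)
state=q0 head=0 tape=____b[a]aa   (q0,a)→(q0,a,←)
state=q0 head=-1 tape=____[b]aaa   (q0,b)→(q1,a,←)
state=q1 head=-2 tape=___[_]aaaa   (q1,_)→(q1,a,→)
state=q1 head=-1 tape=___a[a]aaa   (q1,a)→(q0,b,→)
state=q0 head=0 tape=___ab[a]aa   (q0,a)→(q0,a,←)
state=q0 head=-1 tape=___a[b]aaa   (q0,b)→(q1,a,←)
state=q1 head=-2 tape=___[a]aaaa   (q1,a)→(q0,b,→)
state=q0 head=-1 tape=___b[a]aaa   (q0,a)→(q0,a,←)
state=q0 head=-2 tape=___[b]aaaa   (q0,b)→(q1,a,←)
state=q1 head=-3 tape=__[_]aaaaa   (q1,_)→(q1,a,→)
state=q1 head=-2 tape=__a[a]aaaa   (q1,a)→(q0,b,→)
state=q0 head=-1 tape=__ab[a]aaa   (q0,a)→(q0,a,←)
state=q0 head=-2 tape=__a[b]aaaa   (q0,b)→(q1,a,←)
state=q1 head=-3 tape=__[a]aaaaa   (q1,a)→(q0,b,→)
state=q0 head=-2 tape=__b[a]aaaa   (q0,a)→(q0,a,←)
state=q0 head=-3 tape=__[b]aaaaa   (q0,b)→(q1,a,←)
state=q1 head=-4 tape=_[_]aaaaaa   (q1,_)→(q1,a,→)
state=q1 head=-3 tape=_a[a]aaaaa   (q1,a)→(q0,b,→)
state=q0 head=-2 tape=_ab[a]aaaa   (q0,a)→(q0,a,←)
state=q0 head=-3 tape=_a[b]aaaaa   (q0,b)→(q1,a,←)
state=q1 head=-4 tape=_[a]aaaaaa   (q1,a)→(q0,b,→)
state=q0 head=-3 tape=_b[a]aaaaa   (q0,a)→(q0,a,←)
state=q0 head=-4 tape=_[b]aaaaaa   (q0,b)→(q1,a,←)
state=q1 head=-5 tape=[_]aaaaaaa   (q1,_)→(q1,a,→)
state=q1 head=-4 tape=a[a]aaaaaa
After 32 steps: state q1, head at -4, tape aaaaaaaa.

state q1, head at -4, tape aaaaaaaa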